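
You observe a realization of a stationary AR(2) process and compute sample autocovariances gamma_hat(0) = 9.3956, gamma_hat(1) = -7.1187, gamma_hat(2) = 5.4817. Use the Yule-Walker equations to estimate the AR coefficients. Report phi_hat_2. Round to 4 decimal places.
\hat\phi_{2} = 0.0220

The Yule-Walker equations for an AR(p) process read, in matrix form,
  Gamma_p phi = r_p,   with   (Gamma_p)_{ij} = gamma(|i - j|),
                       (r_p)_i = gamma(i),   i,j = 1..p.
Substitute the sample gammas (Toeplitz matrix and right-hand side of size 2):
  Gamma_p = [[9.3956, -7.1187], [-7.1187, 9.3956]]
  r_p     = [-7.1187, 5.4817]
Written out:
  9.3956 phi_1 - 7.1187 phi_2 = -7.1187
  -7.1187 phi_1 + 9.3956 phi_2 = 5.4817
Solve by Cramer's rule:
  det = gamma(0)^2 - gamma(1)^2 = (9.3956)^2 - (-7.1187)^2 = 88.27729936 - 50.67588969 = 37.60140967
  phi_hat_1 = [gamma(1) gamma(0) - gamma(1) gamma(2)] / det = [(-7.1187)(9.3956) - (-7.1187)(5.4817)] / 37.60140967 = -27.86187993 / 37.60140967 = -0.741
  phi_hat_2 = [gamma(0) gamma(2) - gamma(1)^2] / det = [(9.3956)(5.4817) - (-7.1187)^2] / 37.60140967 = 0.82797083 / 37.60140967 = 0.022
So phi_hat = [-0.7410, 0.0220].
Therefore phi_hat_2 = 0.0220.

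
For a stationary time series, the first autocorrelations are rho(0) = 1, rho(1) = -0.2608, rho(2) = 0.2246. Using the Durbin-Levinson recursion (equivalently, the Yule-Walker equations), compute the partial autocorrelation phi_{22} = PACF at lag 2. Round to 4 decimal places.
\phi_{22} = 0.1680

The PACF at lag k is phi_{kk}, the last component of the solution
to the Yule-Walker system G_k phi = r_k where
  (G_k)_{ij} = rho(|i - j|), (r_k)_i = rho(i), i,j = 1..k.
Equivalently, Durbin-Levinson gives phi_{kk} iteratively:
  phi_{11} = rho(1)
  phi_{kk} = [rho(k) - sum_{j=1..k-1} phi_{k-1,j} rho(k-j)]
            / [1 - sum_{j=1..k-1} phi_{k-1,j} rho(j)],
  phi_{k,j} = phi_{k-1,j} - phi_{kk} phi_{k-1,k-j},  j = 1..k-1.
Step k = 1:
  phi_11 = rho(1) = -0.2608.
Step k = 2:
  phi_22 = [rho(2) - phi_11 rho(1)] / [1 - phi_11 rho(1)] = [0.2246 - (-0.2608)(-0.2608)] / [1 - (-0.2608)(-0.2608)]
         = 0.15658336 / 0.93198336 = 0.168.
Therefore phi_{22} = 0.1680.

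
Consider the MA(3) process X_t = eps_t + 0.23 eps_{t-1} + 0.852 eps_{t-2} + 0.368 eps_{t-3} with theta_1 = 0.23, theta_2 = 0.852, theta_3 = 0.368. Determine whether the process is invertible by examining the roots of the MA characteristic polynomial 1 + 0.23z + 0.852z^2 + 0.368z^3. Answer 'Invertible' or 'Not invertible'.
\text{Invertible}

The MA(q) characteristic polynomial is P(z) = 1 + 0.23z + 0.852z^2 + 0.368z^3.
Invertibility requires all roots to lie outside the unit circle, i.e. |z| > 1 for every root.
Degree 3: look for a simple real root z0 first, then factor out (1 - z/z0) and solve the remaining quadratic.
Testing z0 = -2.5: P(-2.5) = 1 + (0.23)(-2.5) + (0.852)(-2.5)^2 + (0.368)(-2.5)^3
  = 1 + (-0.575) + (5.325) + (-5.75) = 0.  So z_0 = -2.5 is a root, |z_0| = 2.5.
Divide out the factor (1 + 0.4 z) = (1 - z/z0) (since 1/z0 = -0.4):
  P(z) = (1 + 0.4 z)(1 + (-0.17) z + (0.92) z^2)
  [check: z-coef -0.17 - (-0.4) = 0.23; z^2-coef 0.92 - (-0.4)(-0.17) = 0.852; z^3-coef -(-0.4)(0.92) = 0.368.]
Remaining roots from the quadratic factor 1 + (-0.17) z + (0.92) z^2:
  Set 1 + (-0.17) z + (0.92) z^2 = 0, i.e. a z^2 + b z + c = 0 with a = 0.92, b = -0.17, c = 1.
  Discriminant D = b^2 - 4ac = (-0.17)^2 - 4*(0.92)*1 = 0.0289 - (3.68) = -3.6511.
  D < 0, so the roots are the complex-conjugate pair z = (-b +/- i sqrt(-D)) / (2a) = 0.0924 +/- 1.0385i.
  For a conjugate pair |z|^2 = z * conj(z) = (product of roots) = c/a = 1/(0.92) = 1.086957, so |z| = sqrt(1.086957) = 1.0426 for both roots.
Moduli of all roots: 2.5000, 1.0426, 1.0426.
All moduli strictly greater than 1? Yes.
Verdict: Invertible.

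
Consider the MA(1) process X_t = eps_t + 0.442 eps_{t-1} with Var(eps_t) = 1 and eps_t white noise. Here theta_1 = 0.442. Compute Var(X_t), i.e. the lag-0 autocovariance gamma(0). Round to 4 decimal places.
\gamma(0) = 1.1954

For an MA(q) process X_t = eps_t + sum_i theta_i eps_{t-i} with
Var(eps_t) = sigma^2, the variance is
  gamma(0) = sigma^2 * (1 + sum_i theta_i^2).
  sum_i theta_i^2 = (0.442)^2 = 0.195364.
  gamma(0) = 1 * (1 + 0.195364) = 1 * 1.195364 = 1.195364, which rounds to 1.1954.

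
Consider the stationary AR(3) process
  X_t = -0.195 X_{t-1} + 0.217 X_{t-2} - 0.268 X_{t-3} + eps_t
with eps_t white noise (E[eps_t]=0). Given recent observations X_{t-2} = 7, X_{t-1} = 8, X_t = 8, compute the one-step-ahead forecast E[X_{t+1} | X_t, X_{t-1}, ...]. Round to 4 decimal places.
E[X_{t+1} \mid \mathcal F_t] = -1.7000

For an AR(p) model X_t = c + sum_i phi_i X_{t-i} + eps_t, the
one-step-ahead conditional mean is
  E[X_{t+1} | X_t, ...] = c + sum_i phi_i X_{t+1-i}.
Substitute known values:
  E[X_{t+1} | ...] = (-0.195) * (8) + (0.217) * (8) + (-0.268) * (7)
                   = -1.7000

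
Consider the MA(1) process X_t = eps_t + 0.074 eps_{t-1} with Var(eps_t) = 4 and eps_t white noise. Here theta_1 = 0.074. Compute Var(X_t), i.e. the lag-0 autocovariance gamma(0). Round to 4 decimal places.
\gamma(0) = 4.0219

For an MA(q) process X_t = eps_t + sum_i theta_i eps_{t-i} with
Var(eps_t) = sigma^2, the variance is
  gamma(0) = sigma^2 * (1 + sum_i theta_i^2).
  sum_i theta_i^2 = (0.074)^2 = 0.005476.
  gamma(0) = 4 * (1 + 0.005476) = 4 * 1.005476 = 4.021904, which rounds to 4.0219.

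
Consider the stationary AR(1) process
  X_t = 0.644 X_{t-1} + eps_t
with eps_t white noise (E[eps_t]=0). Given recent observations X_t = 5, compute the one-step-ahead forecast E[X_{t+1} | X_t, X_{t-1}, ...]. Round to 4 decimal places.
E[X_{t+1} \mid \mathcal F_t] = 3.2200

For an AR(p) model X_t = c + sum_i phi_i X_{t-i} + eps_t, the
one-step-ahead conditional mean is
  E[X_{t+1} | X_t, ...] = c + sum_i phi_i X_{t+1-i}.
Substitute known values:
  E[X_{t+1} | ...] = (0.644) * (5)
                   = 3.2200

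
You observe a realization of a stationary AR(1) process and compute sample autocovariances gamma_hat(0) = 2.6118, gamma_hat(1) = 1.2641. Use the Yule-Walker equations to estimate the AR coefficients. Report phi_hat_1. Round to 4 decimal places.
\hat\phi_{1} = 0.4840

The Yule-Walker equations for an AR(p) process read, in matrix form,
  Gamma_p phi = r_p,   with   (Gamma_p)_{ij} = gamma(|i - j|),
                       (r_p)_i = gamma(i),   i,j = 1..p.
Substitute the sample gammas (Toeplitz matrix and right-hand side of size 1):
  Gamma_p = [[2.6118]]
  r_p     = [1.2641]
With p = 1 this is the single equation gamma(0) phi_1 = gamma(1):
  phi_hat_1 = gamma(1) / gamma(0) = 1.2641 / 2.6118 = 0.4840.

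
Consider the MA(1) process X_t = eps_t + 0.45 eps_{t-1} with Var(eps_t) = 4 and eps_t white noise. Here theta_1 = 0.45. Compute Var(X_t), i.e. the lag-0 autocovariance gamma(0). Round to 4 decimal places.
\gamma(0) = 4.8100

For an MA(q) process X_t = eps_t + sum_i theta_i eps_{t-i} with
Var(eps_t) = sigma^2, the variance is
  gamma(0) = sigma^2 * (1 + sum_i theta_i^2).
  sum_i theta_i^2 = (0.45)^2 = 0.2025.
  gamma(0) = 4 * (1 + 0.2025) = 4 * 1.2025 = 4.81, which rounds to 4.8100.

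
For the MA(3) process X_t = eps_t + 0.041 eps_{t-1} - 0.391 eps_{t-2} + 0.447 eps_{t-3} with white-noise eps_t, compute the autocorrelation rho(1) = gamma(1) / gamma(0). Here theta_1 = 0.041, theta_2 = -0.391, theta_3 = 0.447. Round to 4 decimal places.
\rho(1) = -0.1106

For an MA(q) process with theta_0 = 1, the autocovariance is
  gamma(k) = sigma^2 * sum_{i=0..q-k} theta_i * theta_{i+k},
and rho(k) = gamma(k) / gamma(0). Sigma^2 cancels.
  numerator   = (1)*(0.041) + (0.041)*(-0.391) + (-0.391)*(0.447) = -0.149808.
  denominator = (1)^2 + (0.041)^2 + (-0.391)^2 + (0.447)^2 = 1.354371.
  rho(1) = -0.149808 / 1.354371 = -0.1106.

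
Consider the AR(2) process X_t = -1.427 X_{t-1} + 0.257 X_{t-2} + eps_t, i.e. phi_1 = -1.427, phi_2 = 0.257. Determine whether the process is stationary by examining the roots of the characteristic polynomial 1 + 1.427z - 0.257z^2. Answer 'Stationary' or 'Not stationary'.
\text{Not stationary}

The AR(p) characteristic polynomial is P(z) = 1 + 1.427z - 0.257z^2.
Stationarity requires all roots to lie outside the unit circle, i.e. |z| > 1 for every root.
Set 1 + (1.427) z + (-0.257) z^2 = 0, i.e. a z^2 + b z + c = 0 with a = -0.257, b = 1.427, c = 1.
Discriminant D = b^2 - 4ac = (1.427)^2 - 4*(-0.257)*1 = 2.036329 - (-1.028) = 3.064329.
D >= 0, so the roots are real: z = (-b +/- sqrt(D)) / (2a) = (-1.427 +/- 1.750522) / (-0.514).
  z_1 = (-1.427 + 1.750522) / (-0.514) = -0.6294,   |z_1| = 0.6294.
  z_2 = (-1.427 - 1.750522) / (-0.514) = 6.182,   |z_2| = 6.182.
Moduli of all roots: 0.6294, 6.1820.
All moduli strictly greater than 1? No.
Verdict: Not stationary.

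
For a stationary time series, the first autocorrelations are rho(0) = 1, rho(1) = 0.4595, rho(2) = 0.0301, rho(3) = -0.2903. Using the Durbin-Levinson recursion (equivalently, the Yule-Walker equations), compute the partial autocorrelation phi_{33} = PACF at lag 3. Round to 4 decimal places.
\phi_{33} = -0.2701

The PACF at lag k is phi_{kk}, the last component of the solution
to the Yule-Walker system G_k phi = r_k where
  (G_k)_{ij} = rho(|i - j|), (r_k)_i = rho(i), i,j = 1..k.
Equivalently, Durbin-Levinson gives phi_{kk} iteratively:
  phi_{11} = rho(1)
  phi_{kk} = [rho(k) - sum_{j=1..k-1} phi_{k-1,j} rho(k-j)]
            / [1 - sum_{j=1..k-1} phi_{k-1,j} rho(j)],
  phi_{k,j} = phi_{k-1,j} - phi_{kk} phi_{k-1,k-j},  j = 1..k-1.
Step k = 1:
  phi_11 = rho(1) = 0.4595.
Step k = 2:
  phi_22 = [rho(2) - phi_11 rho(1)] / [1 - phi_11 rho(1)] = [0.0301 - (0.4595)(0.4595)] / [1 - (0.4595)(0.4595)]
         = -0.18104025 / 0.78885975 = -0.229496.
  Update: phi_21 = phi_11 - phi_22 phi_11 = 0.4595 - (-0.229496)(0.4595) = 0.564953.
Step k = 3:
  phi_33 = [rho(3) - phi_21 rho(2) - phi_22 rho(1)] / [1 - phi_21 rho(1) - phi_22 rho(2)]
    numerator   = -0.2903 - (0.564953)(0.0301) - (-0.229496)(0.4595) = -0.20185163
    denominator = 1 - (0.564953)(0.4595) - (-0.229496)(0.0301) = 0.74731172
  phi_33 = -0.20185163 / 0.74731172 = -0.2701.
Therefore phi_{33} = -0.2701.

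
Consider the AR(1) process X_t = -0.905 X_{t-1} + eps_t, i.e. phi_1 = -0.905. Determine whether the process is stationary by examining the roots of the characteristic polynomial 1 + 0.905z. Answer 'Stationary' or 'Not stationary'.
\text{Stationary}

The AR(p) characteristic polynomial is P(z) = 1 + 0.905z.
Stationarity requires all roots to lie outside the unit circle, i.e. |z| > 1 for every root.
This is linear in z: 1 + (0.905) z = 0  =>  z = -1/(0.905) = -1.104972,  |z| = 1.104972.
Moduli of all roots: 1.1050.
All moduli strictly greater than 1? Yes.
Verdict: Stationary.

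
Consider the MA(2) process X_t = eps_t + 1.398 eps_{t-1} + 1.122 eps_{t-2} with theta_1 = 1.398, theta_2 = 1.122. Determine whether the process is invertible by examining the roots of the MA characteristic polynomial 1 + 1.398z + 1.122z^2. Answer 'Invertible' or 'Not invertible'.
\text{Not invertible}

The MA(q) characteristic polynomial is P(z) = 1 + 1.398z + 1.122z^2.
Invertibility requires all roots to lie outside the unit circle, i.e. |z| > 1 for every root.
Set 1 + (1.398) z + (1.122) z^2 = 0, i.e. a z^2 + b z + c = 0 with a = 1.122, b = 1.398, c = 1.
Discriminant D = b^2 - 4ac = (1.398)^2 - 4*(1.122)*1 = 1.954404 - (4.488) = -2.533596.
D < 0, so the roots are the complex-conjugate pair z = (-b +/- i sqrt(-D)) / (2a) = -0.623 +/- 0.7093i.
For a conjugate pair |z|^2 = z * conj(z) = (product of roots) = c/a = 1/(1.122) = 0.891266, so |z| = sqrt(0.891266) = 0.9441 for both roots.
Moduli of all roots: 0.9441, 0.9441.
All moduli strictly greater than 1? No.
Verdict: Not invertible.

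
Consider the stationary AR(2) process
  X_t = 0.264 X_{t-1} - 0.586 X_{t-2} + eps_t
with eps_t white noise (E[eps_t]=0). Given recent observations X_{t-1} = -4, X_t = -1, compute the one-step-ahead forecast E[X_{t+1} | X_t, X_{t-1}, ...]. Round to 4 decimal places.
E[X_{t+1} \mid \mathcal F_t] = 2.0800

For an AR(p) model X_t = c + sum_i phi_i X_{t-i} + eps_t, the
one-step-ahead conditional mean is
  E[X_{t+1} | X_t, ...] = c + sum_i phi_i X_{t+1-i}.
Substitute known values:
  E[X_{t+1} | ...] = (0.264) * (-1) + (-0.586) * (-4)
                   = 2.0800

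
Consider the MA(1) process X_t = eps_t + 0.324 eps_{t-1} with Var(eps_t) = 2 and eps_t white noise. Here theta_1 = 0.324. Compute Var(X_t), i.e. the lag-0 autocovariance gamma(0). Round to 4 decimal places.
\gamma(0) = 2.2100

For an MA(q) process X_t = eps_t + sum_i theta_i eps_{t-i} with
Var(eps_t) = sigma^2, the variance is
  gamma(0) = sigma^2 * (1 + sum_i theta_i^2).
  sum_i theta_i^2 = (0.324)^2 = 0.104976.
  gamma(0) = 2 * (1 + 0.104976) = 2 * 1.104976 = 2.209952, which rounds to 2.2100.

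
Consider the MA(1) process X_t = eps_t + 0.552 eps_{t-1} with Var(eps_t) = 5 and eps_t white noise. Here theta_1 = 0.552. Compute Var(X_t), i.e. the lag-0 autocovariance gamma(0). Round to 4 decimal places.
\gamma(0) = 6.5235

For an MA(q) process X_t = eps_t + sum_i theta_i eps_{t-i} with
Var(eps_t) = sigma^2, the variance is
  gamma(0) = sigma^2 * (1 + sum_i theta_i^2).
  sum_i theta_i^2 = (0.552)^2 = 0.304704.
  gamma(0) = 5 * (1 + 0.304704) = 5 * 1.304704 = 6.52352, which rounds to 6.5235.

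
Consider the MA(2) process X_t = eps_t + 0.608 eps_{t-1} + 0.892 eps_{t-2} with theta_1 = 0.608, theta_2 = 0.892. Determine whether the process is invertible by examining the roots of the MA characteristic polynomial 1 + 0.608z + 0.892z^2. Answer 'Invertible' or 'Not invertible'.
\text{Invertible}

The MA(q) characteristic polynomial is P(z) = 1 + 0.608z + 0.892z^2.
Invertibility requires all roots to lie outside the unit circle, i.e. |z| > 1 for every root.
Set 1 + (0.608) z + (0.892) z^2 = 0, i.e. a z^2 + b z + c = 0 with a = 0.892, b = 0.608, c = 1.
Discriminant D = b^2 - 4ac = (0.608)^2 - 4*(0.892)*1 = 0.369664 - (3.568) = -3.198336.
D < 0, so the roots are the complex-conjugate pair z = (-b +/- i sqrt(-D)) / (2a) = -0.3408 +/- 1.0025i.
For a conjugate pair |z|^2 = z * conj(z) = (product of roots) = c/a = 1/(0.892) = 1.121076, so |z| = sqrt(1.121076) = 1.0588 for both roots.
Moduli of all roots: 1.0588, 1.0588.
All moduli strictly greater than 1? Yes.
Verdict: Invertible.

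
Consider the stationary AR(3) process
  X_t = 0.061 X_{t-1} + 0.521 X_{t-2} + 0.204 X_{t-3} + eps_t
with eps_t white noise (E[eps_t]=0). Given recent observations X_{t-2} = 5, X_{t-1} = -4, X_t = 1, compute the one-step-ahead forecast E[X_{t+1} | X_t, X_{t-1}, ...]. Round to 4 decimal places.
E[X_{t+1} \mid \mathcal F_t] = -1.0030

For an AR(p) model X_t = c + sum_i phi_i X_{t-i} + eps_t, the
one-step-ahead conditional mean is
  E[X_{t+1} | X_t, ...] = c + sum_i phi_i X_{t+1-i}.
Substitute known values:
  E[X_{t+1} | ...] = (0.061) * (1) + (0.521) * (-4) + (0.204) * (5)
                   = -1.0030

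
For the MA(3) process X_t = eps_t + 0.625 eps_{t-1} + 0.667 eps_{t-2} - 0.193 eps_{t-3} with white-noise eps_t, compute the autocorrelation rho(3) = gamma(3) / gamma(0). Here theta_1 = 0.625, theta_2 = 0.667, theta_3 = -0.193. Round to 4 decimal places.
\rho(3) = -0.1031

For an MA(q) process with theta_0 = 1, the autocovariance is
  gamma(k) = sigma^2 * sum_{i=0..q-k} theta_i * theta_{i+k},
and rho(k) = gamma(k) / gamma(0). Sigma^2 cancels.
  numerator   = (1)*(-0.193) = -0.193.
  denominator = (1)^2 + (0.625)^2 + (0.667)^2 + (-0.193)^2 = 1.872763.
  rho(3) = -0.193 / 1.872763 = -0.1031.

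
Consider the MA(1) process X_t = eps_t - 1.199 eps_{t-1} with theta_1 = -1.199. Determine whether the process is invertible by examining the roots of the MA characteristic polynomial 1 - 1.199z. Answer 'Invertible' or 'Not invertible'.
\text{Not invertible}

The MA(q) characteristic polynomial is P(z) = 1 - 1.199z.
Invertibility requires all roots to lie outside the unit circle, i.e. |z| > 1 for every root.
This is linear in z: 1 + (-1.199) z = 0  =>  z = -1/(-1.199) = 0.834028,  |z| = 0.834028.
Moduli of all roots: 0.8340.
All moduli strictly greater than 1? No.
Verdict: Not invertible.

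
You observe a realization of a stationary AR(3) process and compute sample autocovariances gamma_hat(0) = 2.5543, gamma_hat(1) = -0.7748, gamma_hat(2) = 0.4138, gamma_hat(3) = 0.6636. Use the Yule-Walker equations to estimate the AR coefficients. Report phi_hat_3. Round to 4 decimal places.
\hat\phi_{3} = 0.3640

The Yule-Walker equations for an AR(p) process read, in matrix form,
  Gamma_p phi = r_p,   with   (Gamma_p)_{ij} = gamma(|i - j|),
                       (r_p)_i = gamma(i),   i,j = 1..p.
Substitute the sample gammas (Toeplitz matrix and right-hand side of size 3):
  Gamma_p = [[2.5543, -0.7748, 0.4138], [-0.7748, 2.5543, -0.7748], [0.4138, -0.7748, 2.5543]]
  r_p     = [-0.7748, 0.4138, 0.6636]
Written out (R1..R3):
  (R1) 2.5543 phi_1 - 0.7748 phi_2 + 0.4138 phi_3 = -0.7748
  (R2) -0.7748 phi_1 + 2.5543 phi_2 - 0.7748 phi_3 = 0.4138
  (R3) 0.4138 phi_1 - 0.7748 phi_2 + 2.5543 phi_3 = 0.6636
Gaussian elimination:
  R2 <- R2 - (-0.7748/2.5543) R1 = R2 - (-0.303332) R1:  2.319279 phi_2 - 0.649281 phi_3 = 0.178779
  R3 <- R3 - (0.4138/2.5543) R1 = R3 - (0.162001) R1:  -0.649281 phi_2 + 2.487264 phi_3 = 0.789119
  R3 <- R3 - (-0.649281/2.319279) R2 = R3 - (-0.27995) R2:  2.305498 phi_3 = 0.839168
Back-substitution:
  phi_hat_3 = 0.839168 / 2.305498 = 0.363985
  phi_hat_2 = (0.178779 - (-0.649281)(0.363985)) / 2.319279 = 0.178981
  phi_hat_1 = (-0.7748 - (-0.7748)(0.178981) - (0.4138)(0.363985)) / 2.5543 = -0.308007
So phi_hat = [-0.3080, 0.1790, 0.3640].
Therefore phi_hat_3 = 0.3640.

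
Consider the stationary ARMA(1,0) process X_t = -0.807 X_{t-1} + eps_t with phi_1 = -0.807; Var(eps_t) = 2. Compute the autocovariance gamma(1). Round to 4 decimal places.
\gamma(1) = -4.6279

Multiply the model equation by X_{t-k} and take expectations. With theta_0 = psi_0 = 1 and psi_j the MA(infinity) weights, this gives
  gamma(k) - sum_i phi_i gamma(k-i) = c_k,
  c_k = sigma^2 * sum_{j=k..q} theta_j psi_{j-k}   (c_k = 0 for k > q),
using gamma(-m) = gamma(m).
Pure AR (q = 0): c_0 = sigma^2 = 2, c_k = 0 for k >= 1.
Equations for k = 0 and k = 1 (AR order 1):
  gamma(0) = phi_1 gamma(1) + c_0
  gamma(1) = phi_1 gamma(0) + c_1
Substituting the second into the first: gamma(0) (1 - phi_1^2) = c_0 + phi_1 c_1, so
  gamma(0) = c_0 / (1 - phi_1^2) = 2 / (1 - (-0.807)^2) = 2 / 0.348751 = 5.734751.
  gamma(1) = phi_1 gamma(0) = (-0.807)(5.734751) = -4.627944.
Therefore gamma(1) = -4.6279 (to 4 decimal places).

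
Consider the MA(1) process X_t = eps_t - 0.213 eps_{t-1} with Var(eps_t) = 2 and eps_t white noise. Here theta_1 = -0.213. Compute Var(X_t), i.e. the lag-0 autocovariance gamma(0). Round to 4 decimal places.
\gamma(0) = 2.0907

For an MA(q) process X_t = eps_t + sum_i theta_i eps_{t-i} with
Var(eps_t) = sigma^2, the variance is
  gamma(0) = sigma^2 * (1 + sum_i theta_i^2).
  sum_i theta_i^2 = (-0.213)^2 = 0.045369.
  gamma(0) = 2 * (1 + 0.045369) = 2 * 1.045369 = 2.090738, which rounds to 2.0907.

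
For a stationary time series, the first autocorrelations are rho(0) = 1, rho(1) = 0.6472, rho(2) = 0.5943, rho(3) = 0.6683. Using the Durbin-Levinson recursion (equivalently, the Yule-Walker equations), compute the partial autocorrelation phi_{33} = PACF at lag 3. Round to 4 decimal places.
\phi_{33} = 0.3870

The PACF at lag k is phi_{kk}, the last component of the solution
to the Yule-Walker system G_k phi = r_k where
  (G_k)_{ij} = rho(|i - j|), (r_k)_i = rho(i), i,j = 1..k.
Equivalently, Durbin-Levinson gives phi_{kk} iteratively:
  phi_{11} = rho(1)
  phi_{kk} = [rho(k) - sum_{j=1..k-1} phi_{k-1,j} rho(k-j)]
            / [1 - sum_{j=1..k-1} phi_{k-1,j} rho(j)],
  phi_{k,j} = phi_{k-1,j} - phi_{kk} phi_{k-1,k-j},  j = 1..k-1.
Step k = 1:
  phi_11 = rho(1) = 0.6472.
Step k = 2:
  phi_22 = [rho(2) - phi_11 rho(1)] / [1 - phi_11 rho(1)] = [0.5943 - (0.6472)(0.6472)] / [1 - (0.6472)(0.6472)]
         = 0.17543216 / 0.58113216 = 0.30188.
  Update: phi_21 = phi_11 - phi_22 phi_11 = 0.6472 - (0.30188)(0.6472) = 0.451823.
Step k = 3:
  phi_33 = [rho(3) - phi_21 rho(2) - phi_22 rho(1)] / [1 - phi_21 rho(1) - phi_22 rho(2)]
    numerator   = 0.6683 - (0.451823)(0.5943) - (0.30188)(0.6472) = 0.20440471
    denominator = 1 - (0.451823)(0.6472) - (0.30188)(0.5943) = 0.5281727
  phi_33 = 0.20440471 / 0.5281727 = 0.387.
Therefore phi_{33} = 0.3870.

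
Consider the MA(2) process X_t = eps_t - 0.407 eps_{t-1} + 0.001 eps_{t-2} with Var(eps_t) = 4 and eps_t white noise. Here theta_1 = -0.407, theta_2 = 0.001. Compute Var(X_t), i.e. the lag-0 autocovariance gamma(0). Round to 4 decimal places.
\gamma(0) = 4.6626

For an MA(q) process X_t = eps_t + sum_i theta_i eps_{t-i} with
Var(eps_t) = sigma^2, the variance is
  gamma(0) = sigma^2 * (1 + sum_i theta_i^2).
  sum_i theta_i^2 = (-0.407)^2 + (0.001)^2 = 0.165649 + 0.000001 = 0.16565.
  gamma(0) = 4 * (1 + 0.16565) = 4 * 1.16565 = 4.6626.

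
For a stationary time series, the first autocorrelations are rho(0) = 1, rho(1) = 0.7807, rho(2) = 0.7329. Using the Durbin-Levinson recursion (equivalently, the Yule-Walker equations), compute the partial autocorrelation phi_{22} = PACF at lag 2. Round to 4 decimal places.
\phi_{22} = 0.3160

The PACF at lag k is phi_{kk}, the last component of the solution
to the Yule-Walker system G_k phi = r_k where
  (G_k)_{ij} = rho(|i - j|), (r_k)_i = rho(i), i,j = 1..k.
Equivalently, Durbin-Levinson gives phi_{kk} iteratively:
  phi_{11} = rho(1)
  phi_{kk} = [rho(k) - sum_{j=1..k-1} phi_{k-1,j} rho(k-j)]
            / [1 - sum_{j=1..k-1} phi_{k-1,j} rho(j)],
  phi_{k,j} = phi_{k-1,j} - phi_{kk} phi_{k-1,k-j},  j = 1..k-1.
Step k = 1:
  phi_11 = rho(1) = 0.7807.
Step k = 2:
  phi_22 = [rho(2) - phi_11 rho(1)] / [1 - phi_11 rho(1)] = [0.7329 - (0.7807)(0.7807)] / [1 - (0.7807)(0.7807)]
         = 0.12340751 / 0.39050751 = 0.316.
Therefore phi_{22} = 0.3160.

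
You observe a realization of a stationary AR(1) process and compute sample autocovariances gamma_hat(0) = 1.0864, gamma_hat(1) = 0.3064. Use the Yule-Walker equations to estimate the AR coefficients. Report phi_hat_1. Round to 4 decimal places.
\hat\phi_{1} = 0.2820

The Yule-Walker equations for an AR(p) process read, in matrix form,
  Gamma_p phi = r_p,   with   (Gamma_p)_{ij} = gamma(|i - j|),
                       (r_p)_i = gamma(i),   i,j = 1..p.
Substitute the sample gammas (Toeplitz matrix and right-hand side of size 1):
  Gamma_p = [[1.0864]]
  r_p     = [0.3064]
With p = 1 this is the single equation gamma(0) phi_1 = gamma(1):
  phi_hat_1 = gamma(1) / gamma(0) = 0.3064 / 1.0864 = 0.2820.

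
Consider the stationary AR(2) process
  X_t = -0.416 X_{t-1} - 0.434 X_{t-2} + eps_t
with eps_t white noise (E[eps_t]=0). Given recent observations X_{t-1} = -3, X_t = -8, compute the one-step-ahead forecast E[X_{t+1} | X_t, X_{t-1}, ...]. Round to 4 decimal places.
E[X_{t+1} \mid \mathcal F_t] = 4.6300

For an AR(p) model X_t = c + sum_i phi_i X_{t-i} + eps_t, the
one-step-ahead conditional mean is
  E[X_{t+1} | X_t, ...] = c + sum_i phi_i X_{t+1-i}.
Substitute known values:
  E[X_{t+1} | ...] = (-0.416) * (-8) + (-0.434) * (-3)
                   = 4.6300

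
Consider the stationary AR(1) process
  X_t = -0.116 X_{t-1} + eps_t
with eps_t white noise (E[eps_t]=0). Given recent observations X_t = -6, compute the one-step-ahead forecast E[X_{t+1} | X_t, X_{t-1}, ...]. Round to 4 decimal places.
E[X_{t+1} \mid \mathcal F_t] = 0.6960

For an AR(p) model X_t = c + sum_i phi_i X_{t-i} + eps_t, the
one-step-ahead conditional mean is
  E[X_{t+1} | X_t, ...] = c + sum_i phi_i X_{t+1-i}.
Substitute known values:
  E[X_{t+1} | ...] = (-0.116) * (-6)
                   = 0.6960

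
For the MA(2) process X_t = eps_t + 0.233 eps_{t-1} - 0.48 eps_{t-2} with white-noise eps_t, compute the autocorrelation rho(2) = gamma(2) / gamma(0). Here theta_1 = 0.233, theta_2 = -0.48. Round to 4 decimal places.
\rho(2) = -0.3736

For an MA(q) process with theta_0 = 1, the autocovariance is
  gamma(k) = sigma^2 * sum_{i=0..q-k} theta_i * theta_{i+k},
and rho(k) = gamma(k) / gamma(0). Sigma^2 cancels.
  numerator   = (1)*(-0.48) = -0.48.
  denominator = (1)^2 + (0.233)^2 + (-0.48)^2 = 1.284689.
  rho(2) = -0.48 / 1.284689 = -0.3736.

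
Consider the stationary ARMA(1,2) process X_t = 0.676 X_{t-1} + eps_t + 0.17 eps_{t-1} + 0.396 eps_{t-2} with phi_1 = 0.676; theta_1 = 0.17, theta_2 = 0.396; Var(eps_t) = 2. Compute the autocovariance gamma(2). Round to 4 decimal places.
\gamma(2) = 4.6196

Multiply the model equation by X_{t-k} and take expectations. With theta_0 = psi_0 = 1 and psi_j the MA(infinity) weights, this gives
  gamma(k) - sum_i phi_i gamma(k-i) = c_k,
  c_k = sigma^2 * sum_{j=k..q} theta_j psi_{j-k}   (c_k = 0 for k > q),
using gamma(-m) = gamma(m).
psi-weights needed (psi_j = theta_j + sum_i phi_i psi_{j-i}):
  psi_1 = theta_1 + phi_1 = 0.17 + (0.676) = 0.846
  psi_2 = theta_2 + phi_1 psi_1 = 0.396 + (0.676)(0.846) = 0.967896
Right-hand sides:
  c_0 = sigma^2 (1 + theta_1 psi_1 + theta_2 psi_2) = 2 * (1 + (0.17)(0.846) + (0.396)(0.967896)) = 2 * 1.527107 = 3.054214
  c_1 = sigma^2 (theta_1 + theta_2 psi_1) = 2 * (0.17 + (0.396)(0.846)) = 1.010032
  c_2 = sigma^2 theta_2 = 2 * (0.396) = 0.792
Equations for k = 0 and k = 1 (AR order 1):
  gamma(0) = phi_1 gamma(1) + c_0
  gamma(1) = phi_1 gamma(0) + c_1
Substituting the second into the first: gamma(0) (1 - phi_1^2) = c_0 + phi_1 c_1, so
  gamma(0) = (c_0 + phi_1 c_1) / (1 - phi_1^2) = (3.054214 + (0.676)(1.010032)) / (1 - (0.676)^2) = 3.736995 / 0.543024 = 6.881823.
  gamma(1) = phi_1 gamma(0) + c_1 = (0.676)(6.881823) + (1.010032) = 5.662145.
For k = 2: gamma(2) = phi_1 gamma(1) + c_2
  = (0.676)(5.662145) + (0.792) = 4.61961.
Therefore gamma(2) = 4.6196 (to 4 decimal places).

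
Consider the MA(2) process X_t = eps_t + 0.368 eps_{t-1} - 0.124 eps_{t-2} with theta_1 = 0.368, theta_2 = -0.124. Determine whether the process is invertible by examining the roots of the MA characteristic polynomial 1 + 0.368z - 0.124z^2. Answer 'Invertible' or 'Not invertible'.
\text{Invertible}

The MA(q) characteristic polynomial is P(z) = 1 + 0.368z - 0.124z^2.
Invertibility requires all roots to lie outside the unit circle, i.e. |z| > 1 for every root.
Set 1 + (0.368) z + (-0.124) z^2 = 0, i.e. a z^2 + b z + c = 0 with a = -0.124, b = 0.368, c = 1.
Discriminant D = b^2 - 4ac = (0.368)^2 - 4*(-0.124)*1 = 0.135424 - (-0.496) = 0.631424.
D >= 0, so the roots are real: z = (-b +/- sqrt(D)) / (2a) = (-0.368 +/- 0.794622) / (-0.248).
  z_1 = (-0.368 + 0.794622) / (-0.248) = -1.7202,   |z_1| = 1.7202.
  z_2 = (-0.368 - 0.794622) / (-0.248) = 4.688,   |z_2| = 4.688.
Moduli of all roots: 1.7202, 4.6880.
All moduli strictly greater than 1? Yes.
Verdict: Invertible.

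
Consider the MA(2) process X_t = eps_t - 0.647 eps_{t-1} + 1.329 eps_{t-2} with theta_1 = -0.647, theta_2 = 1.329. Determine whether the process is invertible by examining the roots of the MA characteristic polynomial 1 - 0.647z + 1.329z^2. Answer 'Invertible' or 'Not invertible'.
\text{Not invertible}

The MA(q) characteristic polynomial is P(z) = 1 - 0.647z + 1.329z^2.
Invertibility requires all roots to lie outside the unit circle, i.e. |z| > 1 for every root.
Set 1 + (-0.647) z + (1.329) z^2 = 0, i.e. a z^2 + b z + c = 0 with a = 1.329, b = -0.647, c = 1.
Discriminant D = b^2 - 4ac = (-0.647)^2 - 4*(1.329)*1 = 0.418609 - (5.316) = -4.897391.
D < 0, so the roots are the complex-conjugate pair z = (-b +/- i sqrt(-D)) / (2a) = 0.2434 +/- 0.8326i.
For a conjugate pair |z|^2 = z * conj(z) = (product of roots) = c/a = 1/(1.329) = 0.752445, so |z| = sqrt(0.752445) = 0.8674 for both roots.
Moduli of all roots: 0.8674, 0.8674.
All moduli strictly greater than 1? No.
Verdict: Not invertible.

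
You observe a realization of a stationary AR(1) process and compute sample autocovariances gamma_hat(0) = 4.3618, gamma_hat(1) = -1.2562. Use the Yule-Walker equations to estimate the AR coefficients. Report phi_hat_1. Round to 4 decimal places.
\hat\phi_{1} = -0.2880

The Yule-Walker equations for an AR(p) process read, in matrix form,
  Gamma_p phi = r_p,   with   (Gamma_p)_{ij} = gamma(|i - j|),
                       (r_p)_i = gamma(i),   i,j = 1..p.
Substitute the sample gammas (Toeplitz matrix and right-hand side of size 1):
  Gamma_p = [[4.3618]]
  r_p     = [-1.2562]
With p = 1 this is the single equation gamma(0) phi_1 = gamma(1):
  phi_hat_1 = gamma(1) / gamma(0) = -1.2562 / 4.3618 = -0.2880.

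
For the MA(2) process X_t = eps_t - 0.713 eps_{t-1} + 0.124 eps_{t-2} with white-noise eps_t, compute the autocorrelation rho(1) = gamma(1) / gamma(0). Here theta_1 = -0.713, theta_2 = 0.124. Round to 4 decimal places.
\rho(1) = -0.5259

For an MA(q) process with theta_0 = 1, the autocovariance is
  gamma(k) = sigma^2 * sum_{i=0..q-k} theta_i * theta_{i+k},
and rho(k) = gamma(k) / gamma(0). Sigma^2 cancels.
  numerator   = (1)*(-0.713) + (-0.713)*(0.124) = -0.801412.
  denominator = (1)^2 + (-0.713)^2 + (0.124)^2 = 1.523745.
  rho(1) = -0.801412 / 1.523745 = -0.5259.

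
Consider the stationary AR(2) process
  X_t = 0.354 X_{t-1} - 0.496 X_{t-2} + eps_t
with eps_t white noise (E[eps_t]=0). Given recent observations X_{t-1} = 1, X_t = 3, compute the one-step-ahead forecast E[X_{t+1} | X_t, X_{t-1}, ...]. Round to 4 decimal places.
E[X_{t+1} \mid \mathcal F_t] = 0.5660

For an AR(p) model X_t = c + sum_i phi_i X_{t-i} + eps_t, the
one-step-ahead conditional mean is
  E[X_{t+1} | X_t, ...] = c + sum_i phi_i X_{t+1-i}.
Substitute known values:
  E[X_{t+1} | ...] = (0.354) * (3) + (-0.496) * (1)
                   = 0.5660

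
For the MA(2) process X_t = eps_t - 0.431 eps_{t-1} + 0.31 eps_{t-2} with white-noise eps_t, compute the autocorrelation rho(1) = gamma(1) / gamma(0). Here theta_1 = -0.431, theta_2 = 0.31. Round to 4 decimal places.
\rho(1) = -0.4405

For an MA(q) process with theta_0 = 1, the autocovariance is
  gamma(k) = sigma^2 * sum_{i=0..q-k} theta_i * theta_{i+k},
and rho(k) = gamma(k) / gamma(0). Sigma^2 cancels.
  numerator   = (1)*(-0.431) + (-0.431)*(0.31) = -0.56461.
  denominator = (1)^2 + (-0.431)^2 + (0.31)^2 = 1.281861.
  rho(1) = -0.56461 / 1.281861 = -0.4405.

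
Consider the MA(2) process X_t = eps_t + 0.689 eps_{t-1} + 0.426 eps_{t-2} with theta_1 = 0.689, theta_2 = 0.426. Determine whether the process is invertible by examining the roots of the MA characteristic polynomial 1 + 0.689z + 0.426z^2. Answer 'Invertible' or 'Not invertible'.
\text{Invertible}

The MA(q) characteristic polynomial is P(z) = 1 + 0.689z + 0.426z^2.
Invertibility requires all roots to lie outside the unit circle, i.e. |z| > 1 for every root.
Set 1 + (0.689) z + (0.426) z^2 = 0, i.e. a z^2 + b z + c = 0 with a = 0.426, b = 0.689, c = 1.
Discriminant D = b^2 - 4ac = (0.689)^2 - 4*(0.426)*1 = 0.474721 - (1.704) = -1.229279.
D < 0, so the roots are the complex-conjugate pair z = (-b +/- i sqrt(-D)) / (2a) = -0.8087 +/- 1.3013i.
For a conjugate pair |z|^2 = z * conj(z) = (product of roots) = c/a = 1/(0.426) = 2.347418, so |z| = sqrt(2.347418) = 1.5321 for both roots.
Moduli of all roots: 1.5321, 1.5321.
All moduli strictly greater than 1? Yes.
Verdict: Invertible.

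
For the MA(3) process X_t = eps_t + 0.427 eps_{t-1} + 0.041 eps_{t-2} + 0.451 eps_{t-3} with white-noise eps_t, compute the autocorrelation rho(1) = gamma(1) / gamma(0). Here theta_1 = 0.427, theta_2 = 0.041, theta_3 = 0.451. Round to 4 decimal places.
\rho(1) = 0.3337

For an MA(q) process with theta_0 = 1, the autocovariance is
  gamma(k) = sigma^2 * sum_{i=0..q-k} theta_i * theta_{i+k},
and rho(k) = gamma(k) / gamma(0). Sigma^2 cancels.
  numerator   = (1)*(0.427) + (0.427)*(0.041) + (0.041)*(0.451) = 0.462998.
  denominator = (1)^2 + (0.427)^2 + (0.041)^2 + (0.451)^2 = 1.387411.
  rho(1) = 0.462998 / 1.387411 = 0.3337.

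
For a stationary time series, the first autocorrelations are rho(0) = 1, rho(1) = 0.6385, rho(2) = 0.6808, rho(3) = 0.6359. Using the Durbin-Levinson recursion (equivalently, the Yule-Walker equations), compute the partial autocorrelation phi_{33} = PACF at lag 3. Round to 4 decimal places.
\phi_{33} = 0.2299

The PACF at lag k is phi_{kk}, the last component of the solution
to the Yule-Walker system G_k phi = r_k where
  (G_k)_{ij} = rho(|i - j|), (r_k)_i = rho(i), i,j = 1..k.
Equivalently, Durbin-Levinson gives phi_{kk} iteratively:
  phi_{11} = rho(1)
  phi_{kk} = [rho(k) - sum_{j=1..k-1} phi_{k-1,j} rho(k-j)]
            / [1 - sum_{j=1..k-1} phi_{k-1,j} rho(j)],
  phi_{k,j} = phi_{k-1,j} - phi_{kk} phi_{k-1,k-j},  j = 1..k-1.
Step k = 1:
  phi_11 = rho(1) = 0.6385.
Step k = 2:
  phi_22 = [rho(2) - phi_11 rho(1)] / [1 - phi_11 rho(1)] = [0.6808 - (0.6385)(0.6385)] / [1 - (0.6385)(0.6385)]
         = 0.27311775 / 0.59231775 = 0.4611.
  Update: phi_21 = phi_11 - phi_22 phi_11 = 0.6385 - (0.4611)(0.6385) = 0.344088.
Step k = 3:
  phi_33 = [rho(3) - phi_21 rho(2) - phi_22 rho(1)] / [1 - phi_21 rho(1) - phi_22 rho(2)]
    numerator   = 0.6359 - (0.344088)(0.6808) - (0.4611)(0.6385) = 0.10723277
    denominator = 1 - (0.344088)(0.6385) - (0.4611)(0.6808) = 0.46638314
  phi_33 = 0.10723277 / 0.46638314 = 0.2299.
Therefore phi_{33} = 0.2299.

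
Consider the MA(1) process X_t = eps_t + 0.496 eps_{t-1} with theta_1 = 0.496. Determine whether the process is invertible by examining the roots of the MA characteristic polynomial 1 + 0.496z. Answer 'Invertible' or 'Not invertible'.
\text{Invertible}

The MA(q) characteristic polynomial is P(z) = 1 + 0.496z.
Invertibility requires all roots to lie outside the unit circle, i.e. |z| > 1 for every root.
This is linear in z: 1 + (0.496) z = 0  =>  z = -1/(0.496) = -2.016129,  |z| = 2.016129.
Moduli of all roots: 2.0161.
All moduli strictly greater than 1? Yes.
Verdict: Invertible.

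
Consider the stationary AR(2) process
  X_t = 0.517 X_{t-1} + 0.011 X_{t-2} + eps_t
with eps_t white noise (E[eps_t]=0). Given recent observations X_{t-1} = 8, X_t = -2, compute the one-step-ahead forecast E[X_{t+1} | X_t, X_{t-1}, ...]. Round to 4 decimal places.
E[X_{t+1} \mid \mathcal F_t] = -0.9460

For an AR(p) model X_t = c + sum_i phi_i X_{t-i} + eps_t, the
one-step-ahead conditional mean is
  E[X_{t+1} | X_t, ...] = c + sum_i phi_i X_{t+1-i}.
Substitute known values:
  E[X_{t+1} | ...] = (0.517) * (-2) + (0.011) * (8)
                   = -0.9460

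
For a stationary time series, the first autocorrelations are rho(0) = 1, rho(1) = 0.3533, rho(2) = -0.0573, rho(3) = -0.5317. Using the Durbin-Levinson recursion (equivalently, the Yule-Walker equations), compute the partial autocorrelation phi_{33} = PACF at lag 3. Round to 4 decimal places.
\phi_{33} = -0.5180

The PACF at lag k is phi_{kk}, the last component of the solution
to the Yule-Walker system G_k phi = r_k where
  (G_k)_{ij} = rho(|i - j|), (r_k)_i = rho(i), i,j = 1..k.
Equivalently, Durbin-Levinson gives phi_{kk} iteratively:
  phi_{11} = rho(1)
  phi_{kk} = [rho(k) - sum_{j=1..k-1} phi_{k-1,j} rho(k-j)]
            / [1 - sum_{j=1..k-1} phi_{k-1,j} rho(j)],
  phi_{k,j} = phi_{k-1,j} - phi_{kk} phi_{k-1,k-j},  j = 1..k-1.
Step k = 1:
  phi_11 = rho(1) = 0.3533.
Step k = 2:
  phi_22 = [rho(2) - phi_11 rho(1)] / [1 - phi_11 rho(1)] = [-0.0573 - (0.3533)(0.3533)] / [1 - (0.3533)(0.3533)]
         = -0.18212089 / 0.87517911 = -0.208096.
  Update: phi_21 = phi_11 - phi_22 phi_11 = 0.3533 - (-0.208096)(0.3533) = 0.42682.
Step k = 3:
  phi_33 = [rho(3) - phi_21 rho(2) - phi_22 rho(1)] / [1 - phi_21 rho(1) - phi_22 rho(2)]
    numerator   = -0.5317 - (0.42682)(-0.0573) - (-0.208096)(0.3533) = -0.43372304
    denominator = 1 - (0.42682)(0.3533) - (-0.208096)(-0.0573) = 0.83728056
  phi_33 = -0.43372304 / 0.83728056 = -0.518.
Therefore phi_{33} = -0.5180.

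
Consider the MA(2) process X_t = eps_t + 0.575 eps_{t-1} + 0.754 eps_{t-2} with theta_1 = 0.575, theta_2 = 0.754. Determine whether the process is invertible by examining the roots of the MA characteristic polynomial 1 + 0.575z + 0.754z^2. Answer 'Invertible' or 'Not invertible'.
\text{Invertible}

The MA(q) characteristic polynomial is P(z) = 1 + 0.575z + 0.754z^2.
Invertibility requires all roots to lie outside the unit circle, i.e. |z| > 1 for every root.
Set 1 + (0.575) z + (0.754) z^2 = 0, i.e. a z^2 + b z + c = 0 with a = 0.754, b = 0.575, c = 1.
Discriminant D = b^2 - 4ac = (0.575)^2 - 4*(0.754)*1 = 0.330625 - (3.016) = -2.685375.
D < 0, so the roots are the complex-conjugate pair z = (-b +/- i sqrt(-D)) / (2a) = -0.3813 +/- 1.0867i.
For a conjugate pair |z|^2 = z * conj(z) = (product of roots) = c/a = 1/(0.754) = 1.32626, so |z| = sqrt(1.32626) = 1.1516 for both roots.
Moduli of all roots: 1.1516, 1.1516.
All moduli strictly greater than 1? Yes.
Verdict: Invertible.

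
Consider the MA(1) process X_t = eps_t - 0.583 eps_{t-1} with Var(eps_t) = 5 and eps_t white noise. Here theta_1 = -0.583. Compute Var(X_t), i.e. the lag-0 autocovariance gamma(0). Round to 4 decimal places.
\gamma(0) = 6.6994

For an MA(q) process X_t = eps_t + sum_i theta_i eps_{t-i} with
Var(eps_t) = sigma^2, the variance is
  gamma(0) = sigma^2 * (1 + sum_i theta_i^2).
  sum_i theta_i^2 = (-0.583)^2 = 0.339889.
  gamma(0) = 5 * (1 + 0.339889) = 5 * 1.339889 = 6.699445, which rounds to 6.6994.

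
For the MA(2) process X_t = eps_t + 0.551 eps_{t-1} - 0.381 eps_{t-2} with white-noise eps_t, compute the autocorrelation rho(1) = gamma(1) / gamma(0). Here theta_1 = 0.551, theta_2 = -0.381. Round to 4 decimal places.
\rho(1) = 0.2354

For an MA(q) process with theta_0 = 1, the autocovariance is
  gamma(k) = sigma^2 * sum_{i=0..q-k} theta_i * theta_{i+k},
and rho(k) = gamma(k) / gamma(0). Sigma^2 cancels.
  numerator   = (1)*(0.551) + (0.551)*(-0.381) = 0.341069.
  denominator = (1)^2 + (0.551)^2 + (-0.381)^2 = 1.448762.
  rho(1) = 0.341069 / 1.448762 = 0.2354.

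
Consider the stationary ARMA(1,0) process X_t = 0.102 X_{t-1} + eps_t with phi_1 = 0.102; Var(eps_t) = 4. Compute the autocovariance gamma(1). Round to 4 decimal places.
\gamma(1) = 0.4123

Multiply the model equation by X_{t-k} and take expectations. With theta_0 = psi_0 = 1 and psi_j the MA(infinity) weights, this gives
  gamma(k) - sum_i phi_i gamma(k-i) = c_k,
  c_k = sigma^2 * sum_{j=k..q} theta_j psi_{j-k}   (c_k = 0 for k > q),
using gamma(-m) = gamma(m).
Pure AR (q = 0): c_0 = sigma^2 = 4, c_k = 0 for k >= 1.
Equations for k = 0 and k = 1 (AR order 1):
  gamma(0) = phi_1 gamma(1) + c_0
  gamma(1) = phi_1 gamma(0) + c_1
Substituting the second into the first: gamma(0) (1 - phi_1^2) = c_0 + phi_1 c_1, so
  gamma(0) = c_0 / (1 - phi_1^2) = 4 / (1 - (0.102)^2) = 4 / 0.989596 = 4.042054.
  gamma(1) = phi_1 gamma(0) = (0.102)(4.042054) = 0.412289.
Therefore gamma(1) = 0.4123 (to 4 decimal places).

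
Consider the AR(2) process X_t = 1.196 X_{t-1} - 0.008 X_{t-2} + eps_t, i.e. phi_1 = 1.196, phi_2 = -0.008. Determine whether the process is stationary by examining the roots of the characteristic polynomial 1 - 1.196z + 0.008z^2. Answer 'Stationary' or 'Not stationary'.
\text{Not stationary}

The AR(p) characteristic polynomial is P(z) = 1 - 1.196z + 0.008z^2.
Stationarity requires all roots to lie outside the unit circle, i.e. |z| > 1 for every root.
Set 1 + (-1.196) z + (0.008) z^2 = 0, i.e. a z^2 + b z + c = 0 with a = 0.008, b = -1.196, c = 1.
Discriminant D = b^2 - 4ac = (-1.196)^2 - 4*(0.008)*1 = 1.430416 - (0.032) = 1.398416.
D >= 0, so the roots are real: z = (-b +/- sqrt(D)) / (2a) = (1.196 +/- 1.182546) / (0.016).
  z_1 = (1.196 + 1.182546) / (0.016) = 148.6592,   |z_1| = 148.6592.
  z_2 = (1.196 - 1.182546) / (0.016) = 0.8408,   |z_2| = 0.8408.
Moduli of all roots: 148.6592, 0.8408.
All moduli strictly greater than 1? No.
Verdict: Not stationary.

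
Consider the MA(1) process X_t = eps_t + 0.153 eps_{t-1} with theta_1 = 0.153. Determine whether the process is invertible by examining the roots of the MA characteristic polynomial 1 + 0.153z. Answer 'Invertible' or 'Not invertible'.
\text{Invertible}

The MA(q) characteristic polynomial is P(z) = 1 + 0.153z.
Invertibility requires all roots to lie outside the unit circle, i.e. |z| > 1 for every root.
This is linear in z: 1 + (0.153) z = 0  =>  z = -1/(0.153) = -6.535948,  |z| = 6.535948.
Moduli of all roots: 6.5359.
All moduli strictly greater than 1? Yes.
Verdict: Invertible.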